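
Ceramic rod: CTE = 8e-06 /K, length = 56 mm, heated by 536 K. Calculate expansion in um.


dL = 8e-06 * 56 * 536 * 1000 = 240.128 um

240.128


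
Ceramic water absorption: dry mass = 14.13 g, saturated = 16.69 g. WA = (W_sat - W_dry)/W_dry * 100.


WA = (16.69 - 14.13) / 14.13 * 100 = 18.12%

18.12


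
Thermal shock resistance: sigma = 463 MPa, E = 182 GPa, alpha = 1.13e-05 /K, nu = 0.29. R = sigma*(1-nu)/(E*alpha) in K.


R = 463*(1-0.29)/(182*1000*1.13e-05) = 160 K

160


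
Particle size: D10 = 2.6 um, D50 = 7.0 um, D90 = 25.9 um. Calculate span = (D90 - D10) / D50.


Span = (25.9 - 2.6) / 7.0 = 23.3 / 7.0 = 3.329

3.329


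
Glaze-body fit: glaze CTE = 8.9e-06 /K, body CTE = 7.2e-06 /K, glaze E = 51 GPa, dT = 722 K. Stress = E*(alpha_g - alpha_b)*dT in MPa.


Stress = 51*1000*(8.9e-06 - 7.2e-06)*722 = 62.6 MPa

62.6


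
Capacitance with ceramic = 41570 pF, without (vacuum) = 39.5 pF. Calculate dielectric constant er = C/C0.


er = 41570 / 39.5 = 1052.41

1052.41


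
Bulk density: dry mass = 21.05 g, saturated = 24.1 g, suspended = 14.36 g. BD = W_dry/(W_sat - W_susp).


BD = 21.05 / (24.1 - 14.36) = 21.05 / 9.74 = 2.161 g/cm^3

2.161


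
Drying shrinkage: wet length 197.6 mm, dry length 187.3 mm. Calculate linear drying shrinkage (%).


DS = (197.6 - 187.3) / 197.6 * 100 = 5.21%

5.21


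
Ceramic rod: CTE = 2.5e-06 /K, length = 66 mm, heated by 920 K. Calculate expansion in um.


dL = 2.5e-06 * 66 * 920 * 1000 = 151.8 um

151.8


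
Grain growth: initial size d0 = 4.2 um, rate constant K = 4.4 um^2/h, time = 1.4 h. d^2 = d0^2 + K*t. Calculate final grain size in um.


d^2 = 4.2^2 + 4.4*1.4 = 23.8
d = sqrt(23.8) = 4.88 um

4.88


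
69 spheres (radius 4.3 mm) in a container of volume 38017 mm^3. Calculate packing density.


V_sphere = 4/3*pi*4.3^3 = 333.0381 mm^3
Total V = 69*333.0381 = 22979.6289 mm^3
PD = 22979.6289 / 38017 = 0.604

0.604


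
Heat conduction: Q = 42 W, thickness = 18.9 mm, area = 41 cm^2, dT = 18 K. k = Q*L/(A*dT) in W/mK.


k = 42*18.9/1000/(41/10000*18) = 10.76 W/mK

10.76


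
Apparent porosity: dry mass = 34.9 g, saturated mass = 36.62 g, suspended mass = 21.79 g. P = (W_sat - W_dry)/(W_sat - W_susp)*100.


P = (36.62 - 34.9) / (36.62 - 21.79) * 100 = 1.72 / 14.83 * 100 = 11.6%

11.6


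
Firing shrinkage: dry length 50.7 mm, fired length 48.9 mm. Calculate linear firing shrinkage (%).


FS = (50.7 - 48.9) / 50.7 * 100 = 3.55%

3.55


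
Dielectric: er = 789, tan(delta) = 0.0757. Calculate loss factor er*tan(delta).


Loss = 789 * 0.0757 = 59.727

59.727


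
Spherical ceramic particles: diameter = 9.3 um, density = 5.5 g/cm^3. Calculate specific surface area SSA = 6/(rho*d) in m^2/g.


SSA = 6 / (5.5 * 9.3) = 0.117 m^2/g

0.117


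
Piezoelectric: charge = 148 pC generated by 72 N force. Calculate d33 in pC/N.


d33 = 148 / 72 = 2.1 pC/N

2.1


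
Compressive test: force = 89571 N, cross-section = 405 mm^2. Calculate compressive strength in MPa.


CS = 89571 / 405 = 221.2 MPa

221.2


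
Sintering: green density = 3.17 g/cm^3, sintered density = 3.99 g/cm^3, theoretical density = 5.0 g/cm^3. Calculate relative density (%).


Relative = 3.99 / 5.0 * 100 = 79.8%

79.8


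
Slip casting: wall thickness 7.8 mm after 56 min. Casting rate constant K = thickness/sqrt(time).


K = 7.8 / sqrt(56) = 7.8 / 7.4833 = 1.042 mm/min^0.5

1.042


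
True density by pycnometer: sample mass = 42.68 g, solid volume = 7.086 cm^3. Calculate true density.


TD = 42.68 / 7.086 = 6.023 g/cm^3

6.023


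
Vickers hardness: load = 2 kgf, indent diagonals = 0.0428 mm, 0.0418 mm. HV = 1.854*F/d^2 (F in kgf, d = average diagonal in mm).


d_avg = (0.0428+0.0418)/2 = 0.0423 mm
HV = 1.854*2/0.0423^2 = 2072

2072


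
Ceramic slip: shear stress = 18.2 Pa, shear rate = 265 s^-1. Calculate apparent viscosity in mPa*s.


eta = tau/gamma * 1000 = 18.2/265 * 1000 = 68.7 mPa*s

68.7


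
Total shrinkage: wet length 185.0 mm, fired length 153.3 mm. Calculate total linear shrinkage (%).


TS = (185.0 - 153.3) / 185.0 * 100 = 17.14%

17.14


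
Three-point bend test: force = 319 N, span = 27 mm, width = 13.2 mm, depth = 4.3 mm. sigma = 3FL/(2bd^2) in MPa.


sigma = 3*319*27/(2*13.2*4.3^2) = 52.9 MPa

52.9


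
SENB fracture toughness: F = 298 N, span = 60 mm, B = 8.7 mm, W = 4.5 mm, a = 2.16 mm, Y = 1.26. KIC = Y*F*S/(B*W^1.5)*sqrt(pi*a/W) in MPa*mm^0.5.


KIC = 1.26*298*60/(8.7*4.5^1.5)*sqrt(pi*2.16/4.5) = 333.12

333.12


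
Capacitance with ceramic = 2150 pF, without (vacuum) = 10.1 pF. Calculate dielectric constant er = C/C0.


er = 2150 / 10.1 = 212.87

212.87


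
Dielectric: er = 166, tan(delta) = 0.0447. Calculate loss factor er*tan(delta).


Loss = 166 * 0.0447 = 7.42

7.42


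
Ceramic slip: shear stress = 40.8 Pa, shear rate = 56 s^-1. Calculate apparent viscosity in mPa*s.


eta = tau/gamma * 1000 = 40.8/56 * 1000 = 728.6 mPa*s

728.6


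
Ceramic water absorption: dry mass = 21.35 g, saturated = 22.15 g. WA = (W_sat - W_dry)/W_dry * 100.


WA = (22.15 - 21.35) / 21.35 * 100 = 3.75%

3.75


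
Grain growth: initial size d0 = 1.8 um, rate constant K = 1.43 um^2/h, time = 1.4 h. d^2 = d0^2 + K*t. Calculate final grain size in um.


d^2 = 1.8^2 + 1.43*1.4 = 5.242
d = sqrt(5.242) = 2.29 um

2.29


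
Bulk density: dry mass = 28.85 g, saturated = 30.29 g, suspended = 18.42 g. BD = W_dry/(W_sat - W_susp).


BD = 28.85 / (30.29 - 18.42) = 28.85 / 11.87 = 2.43 g/cm^3

2.43


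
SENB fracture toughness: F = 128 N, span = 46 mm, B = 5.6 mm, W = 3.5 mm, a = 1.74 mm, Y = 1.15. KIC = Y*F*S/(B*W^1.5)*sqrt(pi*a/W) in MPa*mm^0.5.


KIC = 1.15*128*46/(5.6*3.5^1.5)*sqrt(pi*1.74/3.5) = 230.78

230.78


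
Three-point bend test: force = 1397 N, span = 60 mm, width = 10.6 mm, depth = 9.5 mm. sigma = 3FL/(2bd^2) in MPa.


sigma = 3*1397*60/(2*10.6*9.5^2) = 131.4 MPa

131.4


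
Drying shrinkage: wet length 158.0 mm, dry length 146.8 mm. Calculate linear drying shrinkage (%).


DS = (158.0 - 146.8) / 158.0 * 100 = 7.09%

7.09


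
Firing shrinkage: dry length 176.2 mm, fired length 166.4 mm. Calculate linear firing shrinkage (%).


FS = (176.2 - 166.4) / 176.2 * 100 = 5.56%

5.56


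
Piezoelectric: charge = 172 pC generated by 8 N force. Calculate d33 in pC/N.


d33 = 172 / 8 = 21.5 pC/N

21.5


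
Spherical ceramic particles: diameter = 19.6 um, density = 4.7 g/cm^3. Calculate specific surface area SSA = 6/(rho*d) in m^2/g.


SSA = 6 / (4.7 * 19.6) = 0.065 m^2/g

0.065


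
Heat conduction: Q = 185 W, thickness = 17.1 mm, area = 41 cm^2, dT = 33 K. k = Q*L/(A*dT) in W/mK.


k = 185*17.1/1000/(41/10000*33) = 23.38 W/mK

23.38


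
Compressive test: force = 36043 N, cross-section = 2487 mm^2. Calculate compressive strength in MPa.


CS = 36043 / 2487 = 14.5 MPa

14.5


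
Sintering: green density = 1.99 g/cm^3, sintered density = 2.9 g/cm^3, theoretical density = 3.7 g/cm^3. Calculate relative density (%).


Relative = 2.9 / 3.7 * 100 = 78.4%

78.4


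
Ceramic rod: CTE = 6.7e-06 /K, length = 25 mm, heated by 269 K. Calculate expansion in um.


dL = 6.7e-06 * 25 * 269 * 1000 = 45.058 um

45.058


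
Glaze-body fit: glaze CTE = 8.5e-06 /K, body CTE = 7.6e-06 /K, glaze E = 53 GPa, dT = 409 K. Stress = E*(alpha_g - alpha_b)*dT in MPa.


Stress = 53*1000*(8.5e-06 - 7.6e-06)*409 = 19.5 MPa

19.5


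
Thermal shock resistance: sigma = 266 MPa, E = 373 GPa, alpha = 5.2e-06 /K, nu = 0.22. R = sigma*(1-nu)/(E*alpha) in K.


R = 266*(1-0.22)/(373*1000*5.2e-06) = 107 K

107


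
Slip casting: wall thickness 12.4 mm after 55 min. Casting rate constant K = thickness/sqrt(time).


K = 12.4 / sqrt(55) = 12.4 / 7.4162 = 1.672 mm/min^0.5

1.672


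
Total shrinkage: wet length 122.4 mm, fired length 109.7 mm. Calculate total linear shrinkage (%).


TS = (122.4 - 109.7) / 122.4 * 100 = 10.38%

10.38


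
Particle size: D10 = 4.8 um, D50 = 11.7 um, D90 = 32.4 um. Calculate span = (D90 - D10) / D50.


Span = (32.4 - 4.8) / 11.7 = 27.6 / 11.7 = 2.359

2.359


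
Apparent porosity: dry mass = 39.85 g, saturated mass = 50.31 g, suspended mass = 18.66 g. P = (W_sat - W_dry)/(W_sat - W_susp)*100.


P = (50.31 - 39.85) / (50.31 - 18.66) * 100 = 10.46 / 31.65 * 100 = 33.0%

33.0


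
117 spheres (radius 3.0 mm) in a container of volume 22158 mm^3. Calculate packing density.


V_sphere = 4/3*pi*3.0^3 = 113.0973 mm^3
Total V = 117*113.0973 = 13232.3841 mm^3
PD = 13232.3841 / 22158 = 0.597

0.597


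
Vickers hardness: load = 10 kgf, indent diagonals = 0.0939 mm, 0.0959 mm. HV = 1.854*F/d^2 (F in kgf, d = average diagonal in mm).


d_avg = (0.0939+0.0959)/2 = 0.0949 mm
HV = 1.854*10/0.0949^2 = 2059

2059


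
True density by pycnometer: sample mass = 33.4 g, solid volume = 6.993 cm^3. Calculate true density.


TD = 33.4 / 6.993 = 4.776 g/cm^3

4.776


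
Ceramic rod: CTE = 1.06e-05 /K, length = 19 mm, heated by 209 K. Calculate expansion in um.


dL = 1.06e-05 * 19 * 209 * 1000 = 42.093 um

42.093


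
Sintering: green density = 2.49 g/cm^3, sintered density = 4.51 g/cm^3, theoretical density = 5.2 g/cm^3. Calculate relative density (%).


Relative = 4.51 / 5.2 * 100 = 86.7%

86.7


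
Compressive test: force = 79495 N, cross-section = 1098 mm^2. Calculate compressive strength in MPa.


CS = 79495 / 1098 = 72.4 MPa

72.4


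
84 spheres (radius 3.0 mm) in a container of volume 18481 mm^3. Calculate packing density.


V_sphere = 4/3*pi*3.0^3 = 113.0973 mm^3
Total V = 84*113.0973 = 9500.1732 mm^3
PD = 9500.1732 / 18481 = 0.514

0.514


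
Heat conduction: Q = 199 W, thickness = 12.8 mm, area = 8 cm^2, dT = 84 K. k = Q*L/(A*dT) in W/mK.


k = 199*12.8/1000/(8/10000*84) = 37.9 W/mK

37.9


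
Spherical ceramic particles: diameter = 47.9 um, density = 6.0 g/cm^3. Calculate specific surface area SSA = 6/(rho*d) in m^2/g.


SSA = 6 / (6.0 * 47.9) = 0.021 m^2/g

0.021


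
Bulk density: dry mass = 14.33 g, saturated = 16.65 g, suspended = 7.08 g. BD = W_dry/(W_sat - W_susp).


BD = 14.33 / (16.65 - 7.08) = 14.33 / 9.57 = 1.497 g/cm^3

1.497


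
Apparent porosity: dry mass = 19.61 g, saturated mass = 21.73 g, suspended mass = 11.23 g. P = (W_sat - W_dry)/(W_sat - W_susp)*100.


P = (21.73 - 19.61) / (21.73 - 11.23) * 100 = 2.12 / 10.5 * 100 = 20.2%

20.2


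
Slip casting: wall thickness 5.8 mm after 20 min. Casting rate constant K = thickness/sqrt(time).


K = 5.8 / sqrt(20) = 5.8 / 4.4721 = 1.297 mm/min^0.5

1.297


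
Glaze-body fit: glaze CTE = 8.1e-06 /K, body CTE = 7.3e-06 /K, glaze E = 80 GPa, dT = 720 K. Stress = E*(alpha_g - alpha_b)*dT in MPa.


Stress = 80*1000*(8.1e-06 - 7.3e-06)*720 = 46.1 MPa

46.1


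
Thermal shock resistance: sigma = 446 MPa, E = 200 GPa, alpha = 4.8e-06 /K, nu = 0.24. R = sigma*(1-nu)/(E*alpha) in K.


R = 446*(1-0.24)/(200*1000*4.8e-06) = 353 K

353


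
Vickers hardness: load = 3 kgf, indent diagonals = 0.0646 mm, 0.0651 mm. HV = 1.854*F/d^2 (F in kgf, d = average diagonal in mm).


d_avg = (0.0646+0.0651)/2 = 0.06485 mm
HV = 1.854*3/0.06485^2 = 1323

1323


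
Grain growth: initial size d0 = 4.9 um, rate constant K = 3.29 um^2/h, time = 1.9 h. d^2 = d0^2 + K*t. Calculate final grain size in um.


d^2 = 4.9^2 + 3.29*1.9 = 30.261
d = sqrt(30.261) = 5.5 um

5.5


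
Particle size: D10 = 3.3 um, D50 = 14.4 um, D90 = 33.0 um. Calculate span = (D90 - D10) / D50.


Span = (33.0 - 3.3) / 14.4 = 29.7 / 14.4 = 2.063

2.063


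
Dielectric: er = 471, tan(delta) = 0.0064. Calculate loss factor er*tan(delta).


Loss = 471 * 0.0064 = 3.014

3.014


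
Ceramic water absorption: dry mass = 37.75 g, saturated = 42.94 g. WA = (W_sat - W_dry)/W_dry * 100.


WA = (42.94 - 37.75) / 37.75 * 100 = 13.75%

13.75


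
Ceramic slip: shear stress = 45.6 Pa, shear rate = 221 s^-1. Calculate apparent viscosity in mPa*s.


eta = tau/gamma * 1000 = 45.6/221 * 1000 = 206.3 mPa*s

206.3


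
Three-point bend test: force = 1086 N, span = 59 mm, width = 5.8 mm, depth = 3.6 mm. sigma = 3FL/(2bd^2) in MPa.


sigma = 3*1086*59/(2*5.8*3.6^2) = 1278.6 MPa

1278.6


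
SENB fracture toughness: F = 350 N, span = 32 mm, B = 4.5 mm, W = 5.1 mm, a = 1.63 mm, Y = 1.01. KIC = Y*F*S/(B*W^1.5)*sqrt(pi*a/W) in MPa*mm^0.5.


KIC = 1.01*350*32/(4.5*5.1^1.5)*sqrt(pi*1.63/5.1) = 218.7

218.7


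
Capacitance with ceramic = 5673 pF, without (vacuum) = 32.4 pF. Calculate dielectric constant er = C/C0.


er = 5673 / 32.4 = 175.09

175.09


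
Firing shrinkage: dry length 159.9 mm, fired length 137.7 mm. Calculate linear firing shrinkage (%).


FS = (159.9 - 137.7) / 159.9 * 100 = 13.88%

13.88


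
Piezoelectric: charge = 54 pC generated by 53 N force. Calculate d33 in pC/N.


d33 = 54 / 53 = 1.0 pC/N

1.0


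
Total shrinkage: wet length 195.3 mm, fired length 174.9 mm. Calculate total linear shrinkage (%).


TS = (195.3 - 174.9) / 195.3 * 100 = 10.45%

10.45


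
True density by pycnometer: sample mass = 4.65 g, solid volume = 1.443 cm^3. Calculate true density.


TD = 4.65 / 1.443 = 3.222 g/cm^3

3.222


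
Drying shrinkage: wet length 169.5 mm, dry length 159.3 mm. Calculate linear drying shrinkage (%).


DS = (169.5 - 159.3) / 169.5 * 100 = 6.02%

6.02


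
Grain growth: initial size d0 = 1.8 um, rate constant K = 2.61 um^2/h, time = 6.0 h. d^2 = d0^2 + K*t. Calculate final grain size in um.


d^2 = 1.8^2 + 2.61*6.0 = 18.9
d = sqrt(18.9) = 4.35 um

4.35


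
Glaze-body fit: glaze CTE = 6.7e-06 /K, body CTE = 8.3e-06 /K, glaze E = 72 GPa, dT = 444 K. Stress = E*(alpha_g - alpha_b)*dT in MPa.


Stress = 72*1000*(6.7e-06 - 8.3e-06)*444 = -51.1 MPa

-51.1


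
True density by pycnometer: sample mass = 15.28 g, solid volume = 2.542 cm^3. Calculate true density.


TD = 15.28 / 2.542 = 6.011 g/cm^3

6.011


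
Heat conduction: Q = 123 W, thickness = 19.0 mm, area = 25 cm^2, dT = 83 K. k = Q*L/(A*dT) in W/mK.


k = 123*19.0/1000/(25/10000*83) = 11.26 W/mK

11.26


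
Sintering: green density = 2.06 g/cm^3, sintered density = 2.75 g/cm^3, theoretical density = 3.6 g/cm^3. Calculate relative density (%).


Relative = 2.75 / 3.6 * 100 = 76.4%

76.4


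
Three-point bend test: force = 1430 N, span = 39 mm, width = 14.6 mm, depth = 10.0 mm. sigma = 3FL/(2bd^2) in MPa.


sigma = 3*1430*39/(2*14.6*10.0^2) = 57.3 MPa

57.3


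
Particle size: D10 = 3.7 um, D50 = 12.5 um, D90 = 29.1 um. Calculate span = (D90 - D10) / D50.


Span = (29.1 - 3.7) / 12.5 = 25.4 / 12.5 = 2.032

2.032


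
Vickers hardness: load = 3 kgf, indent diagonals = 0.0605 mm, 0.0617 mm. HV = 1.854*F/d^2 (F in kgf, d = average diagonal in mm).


d_avg = (0.0605+0.0617)/2 = 0.0611 mm
HV = 1.854*3/0.0611^2 = 1490

1490


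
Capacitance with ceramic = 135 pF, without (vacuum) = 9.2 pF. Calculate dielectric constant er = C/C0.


er = 135 / 9.2 = 14.67

14.67


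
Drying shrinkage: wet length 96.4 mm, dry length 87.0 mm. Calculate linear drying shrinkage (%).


DS = (96.4 - 87.0) / 96.4 * 100 = 9.75%

9.75


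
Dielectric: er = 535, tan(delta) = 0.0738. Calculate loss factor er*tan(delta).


Loss = 535 * 0.0738 = 39.483

39.483


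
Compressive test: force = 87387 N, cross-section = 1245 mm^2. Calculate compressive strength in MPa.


CS = 87387 / 1245 = 70.2 MPa

70.2


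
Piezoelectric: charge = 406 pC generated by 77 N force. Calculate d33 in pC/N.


d33 = 406 / 77 = 5.3 pC/N

5.3


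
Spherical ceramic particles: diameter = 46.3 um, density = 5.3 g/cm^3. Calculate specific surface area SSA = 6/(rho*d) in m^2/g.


SSA = 6 / (5.3 * 46.3) = 0.024 m^2/g

0.024


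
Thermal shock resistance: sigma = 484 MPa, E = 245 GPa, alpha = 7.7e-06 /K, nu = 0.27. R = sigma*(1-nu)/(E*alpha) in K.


R = 484*(1-0.27)/(245*1000*7.7e-06) = 187 K

187


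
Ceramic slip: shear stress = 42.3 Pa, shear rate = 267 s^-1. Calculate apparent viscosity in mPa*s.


eta = tau/gamma * 1000 = 42.3/267 * 1000 = 158.4 mPa*s

158.4


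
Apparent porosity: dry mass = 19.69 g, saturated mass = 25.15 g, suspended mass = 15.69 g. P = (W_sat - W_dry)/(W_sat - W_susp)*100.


P = (25.15 - 19.69) / (25.15 - 15.69) * 100 = 5.46 / 9.46 * 100 = 57.7%

57.7


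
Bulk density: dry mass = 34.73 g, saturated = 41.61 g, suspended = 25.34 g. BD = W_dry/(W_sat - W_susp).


BD = 34.73 / (41.61 - 25.34) = 34.73 / 16.27 = 2.135 g/cm^3

2.135


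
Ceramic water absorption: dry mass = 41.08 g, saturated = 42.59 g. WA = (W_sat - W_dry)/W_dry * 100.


WA = (42.59 - 41.08) / 41.08 * 100 = 3.68%

3.68


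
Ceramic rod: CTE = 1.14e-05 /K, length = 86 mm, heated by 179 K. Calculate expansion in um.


dL = 1.14e-05 * 86 * 179 * 1000 = 175.492 um

175.492


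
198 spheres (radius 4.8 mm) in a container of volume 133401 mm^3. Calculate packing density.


V_sphere = 4/3*pi*4.8^3 = 463.2467 mm^3
Total V = 198*463.2467 = 91722.8466 mm^3
PD = 91722.8466 / 133401 = 0.688

0.688


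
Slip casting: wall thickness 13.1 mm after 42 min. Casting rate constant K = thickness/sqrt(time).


K = 13.1 / sqrt(42) = 13.1 / 6.4807 = 2.021 mm/min^0.5

2.021


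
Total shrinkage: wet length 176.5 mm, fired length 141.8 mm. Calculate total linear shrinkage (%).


TS = (176.5 - 141.8) / 176.5 * 100 = 19.66%

19.66


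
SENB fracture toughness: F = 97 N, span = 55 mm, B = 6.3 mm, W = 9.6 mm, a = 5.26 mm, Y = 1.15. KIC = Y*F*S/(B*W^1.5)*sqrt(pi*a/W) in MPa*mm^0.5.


KIC = 1.15*97*55/(6.3*9.6^1.5)*sqrt(pi*5.26/9.6) = 42.96

42.96


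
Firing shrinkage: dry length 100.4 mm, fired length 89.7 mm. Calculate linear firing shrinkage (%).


FS = (100.4 - 89.7) / 100.4 * 100 = 10.66%

10.66


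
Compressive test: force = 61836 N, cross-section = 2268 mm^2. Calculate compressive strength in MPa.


CS = 61836 / 2268 = 27.3 MPa

27.3


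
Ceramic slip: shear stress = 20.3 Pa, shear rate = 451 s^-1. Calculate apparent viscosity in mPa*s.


eta = tau/gamma * 1000 = 20.3/451 * 1000 = 45.0 mPa*s

45.0


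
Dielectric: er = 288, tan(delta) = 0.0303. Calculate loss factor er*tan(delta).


Loss = 288 * 0.0303 = 8.726

8.726


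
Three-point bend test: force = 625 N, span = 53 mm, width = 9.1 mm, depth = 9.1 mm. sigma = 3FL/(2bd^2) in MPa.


sigma = 3*625*53/(2*9.1*9.1^2) = 65.9 MPa

65.9


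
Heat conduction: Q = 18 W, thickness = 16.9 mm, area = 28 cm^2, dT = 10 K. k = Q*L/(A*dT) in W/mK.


k = 18*16.9/1000/(28/10000*10) = 10.86 W/mK

10.86


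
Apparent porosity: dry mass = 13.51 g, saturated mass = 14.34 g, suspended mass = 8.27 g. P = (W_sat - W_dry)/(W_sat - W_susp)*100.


P = (14.34 - 13.51) / (14.34 - 8.27) * 100 = 0.83 / 6.07 * 100 = 13.7%

13.7


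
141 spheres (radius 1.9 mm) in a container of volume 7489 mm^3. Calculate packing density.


V_sphere = 4/3*pi*1.9^3 = 28.7309 mm^3
Total V = 141*28.7309 = 4051.0569 mm^3
PD = 4051.0569 / 7489 = 0.541

0.541


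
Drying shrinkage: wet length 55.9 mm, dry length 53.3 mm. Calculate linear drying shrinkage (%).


DS = (55.9 - 53.3) / 55.9 * 100 = 4.65%

4.65


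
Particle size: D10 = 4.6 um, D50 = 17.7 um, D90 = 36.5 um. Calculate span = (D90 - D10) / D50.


Span = (36.5 - 4.6) / 17.7 = 31.9 / 17.7 = 1.802

1.802


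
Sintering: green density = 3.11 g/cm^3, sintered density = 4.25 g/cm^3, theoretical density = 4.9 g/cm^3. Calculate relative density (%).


Relative = 4.25 / 4.9 * 100 = 86.7%

86.7


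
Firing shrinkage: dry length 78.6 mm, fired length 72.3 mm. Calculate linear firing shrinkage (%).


FS = (78.6 - 72.3) / 78.6 * 100 = 8.02%

8.02


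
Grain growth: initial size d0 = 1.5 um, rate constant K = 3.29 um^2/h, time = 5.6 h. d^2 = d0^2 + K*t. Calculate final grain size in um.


d^2 = 1.5^2 + 3.29*5.6 = 20.674
d = sqrt(20.674) = 4.55 um

4.55


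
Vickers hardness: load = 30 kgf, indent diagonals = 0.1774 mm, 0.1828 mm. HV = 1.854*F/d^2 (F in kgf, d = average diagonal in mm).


d_avg = (0.1774+0.1828)/2 = 0.1801 mm
HV = 1.854*30/0.1801^2 = 1715

1715


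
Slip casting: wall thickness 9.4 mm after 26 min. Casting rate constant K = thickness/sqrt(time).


K = 9.4 / sqrt(26) = 9.4 / 5.099 = 1.843 mm/min^0.5

1.843


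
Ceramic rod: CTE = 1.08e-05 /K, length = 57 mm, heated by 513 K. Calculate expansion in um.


dL = 1.08e-05 * 57 * 513 * 1000 = 315.803 um

315.803


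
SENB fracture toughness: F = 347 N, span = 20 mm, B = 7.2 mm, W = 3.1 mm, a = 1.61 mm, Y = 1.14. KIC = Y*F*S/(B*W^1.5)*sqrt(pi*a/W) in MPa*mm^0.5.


KIC = 1.14*347*20/(7.2*3.1^1.5)*sqrt(pi*1.61/3.1) = 257.16

257.16


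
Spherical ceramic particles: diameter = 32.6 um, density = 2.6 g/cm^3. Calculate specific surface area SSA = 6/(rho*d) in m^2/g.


SSA = 6 / (2.6 * 32.6) = 0.071 m^2/g

0.071


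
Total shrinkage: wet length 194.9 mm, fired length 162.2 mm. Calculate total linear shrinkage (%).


TS = (194.9 - 162.2) / 194.9 * 100 = 16.78%

16.78


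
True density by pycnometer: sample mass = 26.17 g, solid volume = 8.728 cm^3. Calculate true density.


TD = 26.17 / 8.728 = 2.998 g/cm^3

2.998


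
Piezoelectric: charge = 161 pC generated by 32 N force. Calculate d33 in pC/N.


d33 = 161 / 32 = 5.0 pC/N

5.0


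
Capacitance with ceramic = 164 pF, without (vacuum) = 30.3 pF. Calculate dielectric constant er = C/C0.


er = 164 / 30.3 = 5.41

5.41


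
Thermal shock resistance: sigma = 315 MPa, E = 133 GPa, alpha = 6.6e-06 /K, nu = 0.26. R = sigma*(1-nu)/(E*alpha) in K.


R = 315*(1-0.26)/(133*1000*6.6e-06) = 266 K

266


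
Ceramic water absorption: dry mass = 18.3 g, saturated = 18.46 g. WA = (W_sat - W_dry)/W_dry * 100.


WA = (18.46 - 18.3) / 18.3 * 100 = 0.87%

0.87


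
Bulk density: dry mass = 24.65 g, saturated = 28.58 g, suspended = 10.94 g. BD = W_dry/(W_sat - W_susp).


BD = 24.65 / (28.58 - 10.94) = 24.65 / 17.64 = 1.397 g/cm^3

1.397


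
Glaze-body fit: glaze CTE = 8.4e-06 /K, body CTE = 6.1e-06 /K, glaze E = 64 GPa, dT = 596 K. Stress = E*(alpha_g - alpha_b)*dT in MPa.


Stress = 64*1000*(8.4e-06 - 6.1e-06)*596 = 87.7 MPa

87.7


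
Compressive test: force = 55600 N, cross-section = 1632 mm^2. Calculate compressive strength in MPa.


CS = 55600 / 1632 = 34.1 MPa

34.1


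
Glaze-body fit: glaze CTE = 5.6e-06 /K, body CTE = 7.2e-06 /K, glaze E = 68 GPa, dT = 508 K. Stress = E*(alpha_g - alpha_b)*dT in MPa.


Stress = 68*1000*(5.6e-06 - 7.2e-06)*508 = -55.3 MPa

-55.3


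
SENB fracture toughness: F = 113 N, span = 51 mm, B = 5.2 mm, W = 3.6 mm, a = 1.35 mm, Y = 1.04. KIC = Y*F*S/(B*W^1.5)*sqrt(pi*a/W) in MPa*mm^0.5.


KIC = 1.04*113*51/(5.2*3.6^1.5)*sqrt(pi*1.35/3.6) = 183.15

183.15


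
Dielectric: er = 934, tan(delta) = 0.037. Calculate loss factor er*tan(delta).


Loss = 934 * 0.037 = 34.558

34.558


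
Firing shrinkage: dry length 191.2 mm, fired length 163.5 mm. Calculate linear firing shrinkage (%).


FS = (191.2 - 163.5) / 191.2 * 100 = 14.49%

14.49


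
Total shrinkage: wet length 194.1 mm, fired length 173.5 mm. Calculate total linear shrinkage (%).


TS = (194.1 - 173.5) / 194.1 * 100 = 10.61%

10.61


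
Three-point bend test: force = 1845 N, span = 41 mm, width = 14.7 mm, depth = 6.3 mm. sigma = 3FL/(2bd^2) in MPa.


sigma = 3*1845*41/(2*14.7*6.3^2) = 194.5 MPa

194.5


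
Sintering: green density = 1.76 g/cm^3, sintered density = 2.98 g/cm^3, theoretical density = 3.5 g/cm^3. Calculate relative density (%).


Relative = 2.98 / 3.5 * 100 = 85.1%

85.1


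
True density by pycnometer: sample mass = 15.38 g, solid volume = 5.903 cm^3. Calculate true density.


TD = 15.38 / 5.903 = 2.605 g/cm^3

2.605


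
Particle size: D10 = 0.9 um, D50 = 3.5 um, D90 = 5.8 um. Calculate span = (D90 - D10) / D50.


Span = (5.8 - 0.9) / 3.5 = 4.9 / 3.5 = 1.4

1.4


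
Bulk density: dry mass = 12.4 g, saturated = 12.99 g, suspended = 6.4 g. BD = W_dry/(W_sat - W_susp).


BD = 12.4 / (12.99 - 6.4) = 12.4 / 6.59 = 1.882 g/cm^3

1.882


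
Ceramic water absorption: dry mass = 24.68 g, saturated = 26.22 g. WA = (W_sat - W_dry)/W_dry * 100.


WA = (26.22 - 24.68) / 24.68 * 100 = 6.24%

6.24


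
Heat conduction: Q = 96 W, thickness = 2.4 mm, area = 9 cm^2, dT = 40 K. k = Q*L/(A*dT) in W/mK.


k = 96*2.4/1000/(9/10000*40) = 6.4 W/mK

6.4


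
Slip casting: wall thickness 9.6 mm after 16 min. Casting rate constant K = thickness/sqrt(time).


K = 9.6 / sqrt(16) = 9.6 / 4.0 = 2.4 mm/min^0.5

2.4


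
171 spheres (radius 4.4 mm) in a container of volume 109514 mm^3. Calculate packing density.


V_sphere = 4/3*pi*4.4^3 = 356.8179 mm^3
Total V = 171*356.8179 = 61015.8609 mm^3
PD = 61015.8609 / 109514 = 0.557

0.557


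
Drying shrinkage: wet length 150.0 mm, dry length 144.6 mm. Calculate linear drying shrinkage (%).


DS = (150.0 - 144.6) / 150.0 * 100 = 3.6%

3.6


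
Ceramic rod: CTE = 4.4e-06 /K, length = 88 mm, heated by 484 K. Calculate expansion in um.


dL = 4.4e-06 * 88 * 484 * 1000 = 187.405 um

187.405


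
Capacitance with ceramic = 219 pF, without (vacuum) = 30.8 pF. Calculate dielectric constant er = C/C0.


er = 219 / 30.8 = 7.11

7.11


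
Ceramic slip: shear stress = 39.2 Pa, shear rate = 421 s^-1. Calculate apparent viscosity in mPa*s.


eta = tau/gamma * 1000 = 39.2/421 * 1000 = 93.1 mPa*s

93.1


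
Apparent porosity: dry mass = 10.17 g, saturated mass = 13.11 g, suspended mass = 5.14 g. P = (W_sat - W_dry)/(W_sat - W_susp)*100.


P = (13.11 - 10.17) / (13.11 - 5.14) * 100 = 2.94 / 7.97 * 100 = 36.9%

36.9


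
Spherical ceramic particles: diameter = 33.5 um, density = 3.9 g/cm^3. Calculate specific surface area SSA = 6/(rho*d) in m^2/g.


SSA = 6 / (3.9 * 33.5) = 0.046 m^2/g

0.046


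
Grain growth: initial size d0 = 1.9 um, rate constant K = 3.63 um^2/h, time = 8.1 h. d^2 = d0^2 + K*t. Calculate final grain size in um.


d^2 = 1.9^2 + 3.63*8.1 = 33.013
d = sqrt(33.013) = 5.75 um

5.75


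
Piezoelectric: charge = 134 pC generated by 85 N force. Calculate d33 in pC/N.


d33 = 134 / 85 = 1.6 pC/N

1.6


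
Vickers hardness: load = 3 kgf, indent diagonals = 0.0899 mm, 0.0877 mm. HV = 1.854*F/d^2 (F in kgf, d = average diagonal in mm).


d_avg = (0.0899+0.0877)/2 = 0.0888 mm
HV = 1.854*3/0.0888^2 = 705

705


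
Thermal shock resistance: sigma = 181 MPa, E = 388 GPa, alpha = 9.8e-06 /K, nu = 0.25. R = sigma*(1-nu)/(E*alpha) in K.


R = 181*(1-0.25)/(388*1000*9.8e-06) = 36 K

36


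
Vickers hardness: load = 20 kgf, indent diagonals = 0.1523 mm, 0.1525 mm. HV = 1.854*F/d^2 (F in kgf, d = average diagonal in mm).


d_avg = (0.1523+0.1525)/2 = 0.1524 mm
HV = 1.854*20/0.1524^2 = 1597

1597


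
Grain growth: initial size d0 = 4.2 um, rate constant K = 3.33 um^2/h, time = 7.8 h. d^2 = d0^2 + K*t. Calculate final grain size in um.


d^2 = 4.2^2 + 3.33*7.8 = 43.614
d = sqrt(43.614) = 6.6 um

6.6


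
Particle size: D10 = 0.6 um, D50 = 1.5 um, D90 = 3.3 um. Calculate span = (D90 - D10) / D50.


Span = (3.3 - 0.6) / 1.5 = 2.7 / 1.5 = 1.8

1.8


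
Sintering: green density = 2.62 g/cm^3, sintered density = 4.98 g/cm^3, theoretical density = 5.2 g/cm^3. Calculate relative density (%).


Relative = 4.98 / 5.2 * 100 = 95.8%

95.8


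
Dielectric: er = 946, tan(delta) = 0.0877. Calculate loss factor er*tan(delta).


Loss = 946 * 0.0877 = 82.964

82.964


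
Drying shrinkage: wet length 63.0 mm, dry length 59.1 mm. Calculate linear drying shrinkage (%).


DS = (63.0 - 59.1) / 63.0 * 100 = 6.19%

6.19


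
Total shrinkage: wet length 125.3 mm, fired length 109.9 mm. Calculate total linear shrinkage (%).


TS = (125.3 - 109.9) / 125.3 * 100 = 12.29%

12.29


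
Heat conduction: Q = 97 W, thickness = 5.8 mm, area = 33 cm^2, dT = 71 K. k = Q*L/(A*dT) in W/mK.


k = 97*5.8/1000/(33/10000*71) = 2.4 W/mK

2.4


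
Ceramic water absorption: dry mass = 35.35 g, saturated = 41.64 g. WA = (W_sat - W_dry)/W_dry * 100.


WA = (41.64 - 35.35) / 35.35 * 100 = 17.79%

17.79


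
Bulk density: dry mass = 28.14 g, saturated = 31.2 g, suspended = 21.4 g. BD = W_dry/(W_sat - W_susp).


BD = 28.14 / (31.2 - 21.4) = 28.14 / 9.8 = 2.871 g/cm^3

2.871


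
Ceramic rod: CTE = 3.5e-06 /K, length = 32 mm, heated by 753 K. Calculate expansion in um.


dL = 3.5e-06 * 32 * 753 * 1000 = 84.336 um

84.336


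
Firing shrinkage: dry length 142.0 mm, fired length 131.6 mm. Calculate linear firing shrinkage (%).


FS = (142.0 - 131.6) / 142.0 * 100 = 7.32%

7.32


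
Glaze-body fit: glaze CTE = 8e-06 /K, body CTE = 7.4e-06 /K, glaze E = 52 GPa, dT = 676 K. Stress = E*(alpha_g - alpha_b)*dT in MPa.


Stress = 52*1000*(8e-06 - 7.4e-06)*676 = 21.1 MPa

21.1


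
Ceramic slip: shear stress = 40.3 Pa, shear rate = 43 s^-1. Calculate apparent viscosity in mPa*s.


eta = tau/gamma * 1000 = 40.3/43 * 1000 = 937.2 mPa*s

937.2


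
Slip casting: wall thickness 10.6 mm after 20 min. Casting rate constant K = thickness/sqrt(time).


K = 10.6 / sqrt(20) = 10.6 / 4.4721 = 2.37 mm/min^0.5

2.37


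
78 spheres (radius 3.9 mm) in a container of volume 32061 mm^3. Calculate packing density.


V_sphere = 4/3*pi*3.9^3 = 248.4748 mm^3
Total V = 78*248.4748 = 19381.0344 mm^3
PD = 19381.0344 / 32061 = 0.605

0.605


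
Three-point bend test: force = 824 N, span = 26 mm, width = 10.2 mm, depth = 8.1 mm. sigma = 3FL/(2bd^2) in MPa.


sigma = 3*824*26/(2*10.2*8.1^2) = 48.0 MPa

48.0


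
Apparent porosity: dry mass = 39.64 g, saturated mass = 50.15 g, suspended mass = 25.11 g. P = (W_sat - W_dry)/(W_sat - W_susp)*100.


P = (50.15 - 39.64) / (50.15 - 25.11) * 100 = 10.51 / 25.04 * 100 = 42.0%

42.0


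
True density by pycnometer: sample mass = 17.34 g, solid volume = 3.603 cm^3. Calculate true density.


TD = 17.34 / 3.603 = 4.813 g/cm^3

4.813


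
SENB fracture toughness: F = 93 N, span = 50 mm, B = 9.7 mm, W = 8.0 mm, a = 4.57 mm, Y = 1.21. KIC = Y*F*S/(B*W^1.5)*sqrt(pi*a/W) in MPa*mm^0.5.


KIC = 1.21*93*50/(9.7*8.0^1.5)*sqrt(pi*4.57/8.0) = 34.34

34.34


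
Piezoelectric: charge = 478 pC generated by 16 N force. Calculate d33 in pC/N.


d33 = 478 / 16 = 29.9 pC/N

29.9


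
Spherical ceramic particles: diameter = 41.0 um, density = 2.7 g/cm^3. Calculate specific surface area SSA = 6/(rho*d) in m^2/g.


SSA = 6 / (2.7 * 41.0) = 0.054 m^2/g

0.054


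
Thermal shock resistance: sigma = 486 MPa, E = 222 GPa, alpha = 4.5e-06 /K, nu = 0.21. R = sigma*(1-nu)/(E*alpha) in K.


R = 486*(1-0.21)/(222*1000*4.5e-06) = 384 K

384


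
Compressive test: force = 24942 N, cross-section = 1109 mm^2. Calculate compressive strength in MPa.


CS = 24942 / 1109 = 22.5 MPa

22.5


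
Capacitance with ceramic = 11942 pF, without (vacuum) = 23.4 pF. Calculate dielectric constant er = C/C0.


er = 11942 / 23.4 = 510.34

510.34


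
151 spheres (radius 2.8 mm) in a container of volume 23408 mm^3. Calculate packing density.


V_sphere = 4/3*pi*2.8^3 = 91.9523 mm^3
Total V = 151*91.9523 = 13884.7973 mm^3
PD = 13884.7973 / 23408 = 0.593

0.593


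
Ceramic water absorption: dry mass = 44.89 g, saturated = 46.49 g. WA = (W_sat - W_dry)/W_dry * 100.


WA = (46.49 - 44.89) / 44.89 * 100 = 3.56%

3.56


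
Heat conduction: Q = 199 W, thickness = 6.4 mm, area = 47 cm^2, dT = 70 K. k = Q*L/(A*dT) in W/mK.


k = 199*6.4/1000/(47/10000*70) = 3.87 W/mK

3.87


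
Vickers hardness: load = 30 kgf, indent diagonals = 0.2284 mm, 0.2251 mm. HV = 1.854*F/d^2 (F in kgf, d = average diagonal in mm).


d_avg = (0.2284+0.2251)/2 = 0.22675 mm
HV = 1.854*30/0.22675^2 = 1082

1082


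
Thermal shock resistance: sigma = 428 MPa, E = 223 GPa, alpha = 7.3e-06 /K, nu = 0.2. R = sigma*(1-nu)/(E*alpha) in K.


R = 428*(1-0.2)/(223*1000*7.3e-06) = 210 K

210


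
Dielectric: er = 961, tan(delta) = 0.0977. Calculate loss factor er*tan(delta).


Loss = 961 * 0.0977 = 93.89

93.89


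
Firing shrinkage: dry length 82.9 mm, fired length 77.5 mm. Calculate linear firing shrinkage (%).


FS = (82.9 - 77.5) / 82.9 * 100 = 6.51%

6.51


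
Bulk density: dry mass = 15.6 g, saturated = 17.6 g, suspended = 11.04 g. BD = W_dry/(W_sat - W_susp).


BD = 15.6 / (17.6 - 11.04) = 15.6 / 6.56 = 2.378 g/cm^3

2.378


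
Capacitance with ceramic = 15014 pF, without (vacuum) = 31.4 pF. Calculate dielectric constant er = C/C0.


er = 15014 / 31.4 = 478.15

478.15


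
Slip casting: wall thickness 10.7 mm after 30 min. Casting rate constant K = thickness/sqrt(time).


K = 10.7 / sqrt(30) = 10.7 / 5.4772 = 1.954 mm/min^0.5

1.954


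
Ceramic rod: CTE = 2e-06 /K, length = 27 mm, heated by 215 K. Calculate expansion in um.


dL = 2e-06 * 27 * 215 * 1000 = 11.61 um

11.61


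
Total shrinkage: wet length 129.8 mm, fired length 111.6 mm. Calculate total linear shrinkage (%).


TS = (129.8 - 111.6) / 129.8 * 100 = 14.02%

14.02


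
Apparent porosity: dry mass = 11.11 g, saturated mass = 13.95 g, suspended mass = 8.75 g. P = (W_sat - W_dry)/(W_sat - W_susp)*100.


P = (13.95 - 11.11) / (13.95 - 8.75) * 100 = 2.84 / 5.2 * 100 = 54.6%

54.6


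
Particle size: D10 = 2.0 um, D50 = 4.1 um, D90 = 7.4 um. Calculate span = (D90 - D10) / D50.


Span = (7.4 - 2.0) / 4.1 = 5.4 / 4.1 = 1.317

1.317


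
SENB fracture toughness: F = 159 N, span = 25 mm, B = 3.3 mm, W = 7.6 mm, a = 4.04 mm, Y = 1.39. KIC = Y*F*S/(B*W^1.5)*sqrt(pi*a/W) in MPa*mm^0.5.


KIC = 1.39*159*25/(3.3*7.6^1.5)*sqrt(pi*4.04/7.6) = 103.27

103.27


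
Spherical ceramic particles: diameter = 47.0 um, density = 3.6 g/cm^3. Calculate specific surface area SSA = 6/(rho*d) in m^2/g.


SSA = 6 / (3.6 * 47.0) = 0.035 m^2/g

0.035


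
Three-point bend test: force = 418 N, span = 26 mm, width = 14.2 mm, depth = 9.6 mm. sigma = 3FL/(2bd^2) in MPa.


sigma = 3*418*26/(2*14.2*9.6^2) = 12.5 MPa

12.5


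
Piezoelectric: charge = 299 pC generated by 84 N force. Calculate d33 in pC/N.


d33 = 299 / 84 = 3.6 pC/N

3.6


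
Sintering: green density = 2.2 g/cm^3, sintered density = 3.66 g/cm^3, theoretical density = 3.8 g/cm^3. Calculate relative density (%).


Relative = 3.66 / 3.8 * 100 = 96.3%

96.3


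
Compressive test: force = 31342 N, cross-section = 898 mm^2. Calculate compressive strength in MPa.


CS = 31342 / 898 = 34.9 MPa

34.9


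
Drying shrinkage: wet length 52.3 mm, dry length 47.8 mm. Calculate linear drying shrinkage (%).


DS = (52.3 - 47.8) / 52.3 * 100 = 8.6%

8.6


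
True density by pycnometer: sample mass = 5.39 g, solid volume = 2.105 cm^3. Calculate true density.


TD = 5.39 / 2.105 = 2.561 g/cm^3

2.561


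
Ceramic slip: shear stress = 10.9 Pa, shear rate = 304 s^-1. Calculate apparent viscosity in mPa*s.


eta = tau/gamma * 1000 = 10.9/304 * 1000 = 35.9 mPa*s

35.9


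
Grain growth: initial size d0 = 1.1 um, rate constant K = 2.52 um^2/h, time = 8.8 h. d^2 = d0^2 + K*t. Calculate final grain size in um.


d^2 = 1.1^2 + 2.52*8.8 = 23.386
d = sqrt(23.386) = 4.84 um

4.84


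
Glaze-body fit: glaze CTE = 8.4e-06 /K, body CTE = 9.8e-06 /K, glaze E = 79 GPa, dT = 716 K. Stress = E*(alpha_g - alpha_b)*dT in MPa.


Stress = 79*1000*(8.4e-06 - 9.8e-06)*716 = -79.2 MPa

-79.2


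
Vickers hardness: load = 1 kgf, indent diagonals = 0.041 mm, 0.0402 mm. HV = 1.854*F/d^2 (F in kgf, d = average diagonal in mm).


d_avg = (0.041+0.0402)/2 = 0.0406 mm
HV = 1.854*1/0.0406^2 = 1125

1125


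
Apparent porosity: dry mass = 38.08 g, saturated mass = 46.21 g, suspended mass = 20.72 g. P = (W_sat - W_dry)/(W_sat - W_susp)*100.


P = (46.21 - 38.08) / (46.21 - 20.72) * 100 = 8.13 / 25.49 * 100 = 31.9%

31.9


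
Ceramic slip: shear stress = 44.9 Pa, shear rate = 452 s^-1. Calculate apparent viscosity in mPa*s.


eta = tau/gamma * 1000 = 44.9/452 * 1000 = 99.3 mPa*s

99.3


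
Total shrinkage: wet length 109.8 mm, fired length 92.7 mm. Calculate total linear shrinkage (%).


TS = (109.8 - 92.7) / 109.8 * 100 = 15.57%

15.57


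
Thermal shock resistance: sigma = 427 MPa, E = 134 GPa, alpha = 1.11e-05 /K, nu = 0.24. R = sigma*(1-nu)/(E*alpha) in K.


R = 427*(1-0.24)/(134*1000*1.11e-05) = 218 K

218


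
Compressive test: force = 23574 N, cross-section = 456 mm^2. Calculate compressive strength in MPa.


CS = 23574 / 456 = 51.7 MPa

51.7


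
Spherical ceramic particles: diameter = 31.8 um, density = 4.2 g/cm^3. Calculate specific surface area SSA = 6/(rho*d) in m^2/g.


SSA = 6 / (4.2 * 31.8) = 0.045 m^2/g

0.045


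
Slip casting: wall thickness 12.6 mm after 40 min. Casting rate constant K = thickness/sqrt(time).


K = 12.6 / sqrt(40) = 12.6 / 6.3246 = 1.992 mm/min^0.5

1.992


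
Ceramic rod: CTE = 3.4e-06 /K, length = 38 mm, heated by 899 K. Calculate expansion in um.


dL = 3.4e-06 * 38 * 899 * 1000 = 116.151 um

116.151


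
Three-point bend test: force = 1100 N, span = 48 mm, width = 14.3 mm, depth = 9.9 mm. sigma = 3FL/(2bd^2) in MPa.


sigma = 3*1100*48/(2*14.3*9.9^2) = 56.5 MPa

56.5


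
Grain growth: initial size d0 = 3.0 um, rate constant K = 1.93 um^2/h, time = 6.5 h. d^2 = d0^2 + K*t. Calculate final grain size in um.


d^2 = 3.0^2 + 1.93*6.5 = 21.545
d = sqrt(21.545) = 4.64 um

4.64


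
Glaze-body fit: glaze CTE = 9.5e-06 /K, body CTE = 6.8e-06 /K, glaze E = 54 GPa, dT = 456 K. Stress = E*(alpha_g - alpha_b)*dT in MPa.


Stress = 54*1000*(9.5e-06 - 6.8e-06)*456 = 66.5 MPa

66.5


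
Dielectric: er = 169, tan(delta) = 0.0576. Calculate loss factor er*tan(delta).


Loss = 169 * 0.0576 = 9.734

9.734


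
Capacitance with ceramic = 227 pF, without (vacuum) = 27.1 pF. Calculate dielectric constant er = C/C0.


er = 227 / 27.1 = 8.38

8.38


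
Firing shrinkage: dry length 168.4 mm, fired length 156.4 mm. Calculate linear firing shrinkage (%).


FS = (168.4 - 156.4) / 168.4 * 100 = 7.13%

7.13


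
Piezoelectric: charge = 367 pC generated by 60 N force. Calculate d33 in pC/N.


d33 = 367 / 60 = 6.1 pC/N

6.1


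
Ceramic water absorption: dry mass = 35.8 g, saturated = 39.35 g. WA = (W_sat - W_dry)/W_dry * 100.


WA = (39.35 - 35.8) / 35.8 * 100 = 9.92%

9.92


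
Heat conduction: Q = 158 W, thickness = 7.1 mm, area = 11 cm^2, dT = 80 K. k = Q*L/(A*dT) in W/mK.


k = 158*7.1/1000/(11/10000*80) = 12.75 W/mK

12.75


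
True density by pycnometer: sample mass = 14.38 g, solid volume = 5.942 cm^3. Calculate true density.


TD = 14.38 / 5.942 = 2.42 g/cm^3

2.42


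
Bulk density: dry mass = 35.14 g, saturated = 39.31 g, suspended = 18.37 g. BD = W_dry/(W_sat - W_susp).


BD = 35.14 / (39.31 - 18.37) = 35.14 / 20.94 = 1.678 g/cm^3

1.678


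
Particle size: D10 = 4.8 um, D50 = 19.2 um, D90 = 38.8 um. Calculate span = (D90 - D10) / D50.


Span = (38.8 - 4.8) / 19.2 = 34.0 / 19.2 = 1.771

1.771


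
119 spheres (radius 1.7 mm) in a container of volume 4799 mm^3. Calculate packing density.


V_sphere = 4/3*pi*1.7^3 = 20.5795 mm^3
Total V = 119*20.5795 = 2448.9605 mm^3
PD = 2448.9605 / 4799 = 0.51

0.51


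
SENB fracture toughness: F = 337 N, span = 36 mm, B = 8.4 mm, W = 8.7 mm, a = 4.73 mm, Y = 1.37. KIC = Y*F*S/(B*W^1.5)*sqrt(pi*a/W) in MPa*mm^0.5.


KIC = 1.37*337*36/(8.4*8.7^1.5)*sqrt(pi*4.73/8.7) = 100.77

100.77
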